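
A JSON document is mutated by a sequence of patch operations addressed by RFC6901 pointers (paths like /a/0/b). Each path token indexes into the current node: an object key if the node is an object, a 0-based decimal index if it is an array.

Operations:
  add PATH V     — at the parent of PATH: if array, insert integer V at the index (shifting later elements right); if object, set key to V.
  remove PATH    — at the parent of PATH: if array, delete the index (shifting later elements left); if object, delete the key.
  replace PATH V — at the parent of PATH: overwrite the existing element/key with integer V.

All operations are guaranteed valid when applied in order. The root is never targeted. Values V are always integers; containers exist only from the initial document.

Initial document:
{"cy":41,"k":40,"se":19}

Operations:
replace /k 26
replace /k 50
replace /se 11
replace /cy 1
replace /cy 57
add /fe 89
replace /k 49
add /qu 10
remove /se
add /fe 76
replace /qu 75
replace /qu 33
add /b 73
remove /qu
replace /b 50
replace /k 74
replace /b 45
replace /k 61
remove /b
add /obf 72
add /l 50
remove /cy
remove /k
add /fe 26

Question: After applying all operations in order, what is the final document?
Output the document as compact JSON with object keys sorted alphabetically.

Answer: {"fe":26,"l":50,"obf":72}

Derivation:
After op 1 (replace /k 26): {"cy":41,"k":26,"se":19}
After op 2 (replace /k 50): {"cy":41,"k":50,"se":19}
After op 3 (replace /se 11): {"cy":41,"k":50,"se":11}
After op 4 (replace /cy 1): {"cy":1,"k":50,"se":11}
After op 5 (replace /cy 57): {"cy":57,"k":50,"se":11}
After op 6 (add /fe 89): {"cy":57,"fe":89,"k":50,"se":11}
After op 7 (replace /k 49): {"cy":57,"fe":89,"k":49,"se":11}
After op 8 (add /qu 10): {"cy":57,"fe":89,"k":49,"qu":10,"se":11}
After op 9 (remove /se): {"cy":57,"fe":89,"k":49,"qu":10}
After op 10 (add /fe 76): {"cy":57,"fe":76,"k":49,"qu":10}
After op 11 (replace /qu 75): {"cy":57,"fe":76,"k":49,"qu":75}
After op 12 (replace /qu 33): {"cy":57,"fe":76,"k":49,"qu":33}
After op 13 (add /b 73): {"b":73,"cy":57,"fe":76,"k":49,"qu":33}
After op 14 (remove /qu): {"b":73,"cy":57,"fe":76,"k":49}
After op 15 (replace /b 50): {"b":50,"cy":57,"fe":76,"k":49}
After op 16 (replace /k 74): {"b":50,"cy":57,"fe":76,"k":74}
After op 17 (replace /b 45): {"b":45,"cy":57,"fe":76,"k":74}
After op 18 (replace /k 61): {"b":45,"cy":57,"fe":76,"k":61}
After op 19 (remove /b): {"cy":57,"fe":76,"k":61}
After op 20 (add /obf 72): {"cy":57,"fe":76,"k":61,"obf":72}
After op 21 (add /l 50): {"cy":57,"fe":76,"k":61,"l":50,"obf":72}
After op 22 (remove /cy): {"fe":76,"k":61,"l":50,"obf":72}
After op 23 (remove /k): {"fe":76,"l":50,"obf":72}
After op 24 (add /fe 26): {"fe":26,"l":50,"obf":72}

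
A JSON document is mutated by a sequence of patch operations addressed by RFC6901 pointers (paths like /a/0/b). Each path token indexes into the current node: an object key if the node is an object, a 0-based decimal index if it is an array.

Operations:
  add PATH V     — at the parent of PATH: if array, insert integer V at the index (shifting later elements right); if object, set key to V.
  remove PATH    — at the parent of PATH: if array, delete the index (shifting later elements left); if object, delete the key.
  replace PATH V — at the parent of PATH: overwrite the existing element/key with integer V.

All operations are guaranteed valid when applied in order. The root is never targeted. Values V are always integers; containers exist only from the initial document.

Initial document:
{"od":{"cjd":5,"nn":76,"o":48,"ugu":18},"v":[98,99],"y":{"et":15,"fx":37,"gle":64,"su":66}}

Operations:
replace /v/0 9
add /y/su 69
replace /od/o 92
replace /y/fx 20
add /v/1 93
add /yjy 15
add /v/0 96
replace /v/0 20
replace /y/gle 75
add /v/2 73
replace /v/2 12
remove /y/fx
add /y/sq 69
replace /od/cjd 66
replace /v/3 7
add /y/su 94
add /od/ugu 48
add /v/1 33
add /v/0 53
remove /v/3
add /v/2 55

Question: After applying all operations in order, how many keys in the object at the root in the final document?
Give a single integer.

After op 1 (replace /v/0 9): {"od":{"cjd":5,"nn":76,"o":48,"ugu":18},"v":[9,99],"y":{"et":15,"fx":37,"gle":64,"su":66}}
After op 2 (add /y/su 69): {"od":{"cjd":5,"nn":76,"o":48,"ugu":18},"v":[9,99],"y":{"et":15,"fx":37,"gle":64,"su":69}}
After op 3 (replace /od/o 92): {"od":{"cjd":5,"nn":76,"o":92,"ugu":18},"v":[9,99],"y":{"et":15,"fx":37,"gle":64,"su":69}}
After op 4 (replace /y/fx 20): {"od":{"cjd":5,"nn":76,"o":92,"ugu":18},"v":[9,99],"y":{"et":15,"fx":20,"gle":64,"su":69}}
After op 5 (add /v/1 93): {"od":{"cjd":5,"nn":76,"o":92,"ugu":18},"v":[9,93,99],"y":{"et":15,"fx":20,"gle":64,"su":69}}
After op 6 (add /yjy 15): {"od":{"cjd":5,"nn":76,"o":92,"ugu":18},"v":[9,93,99],"y":{"et":15,"fx":20,"gle":64,"su":69},"yjy":15}
After op 7 (add /v/0 96): {"od":{"cjd":5,"nn":76,"o":92,"ugu":18},"v":[96,9,93,99],"y":{"et":15,"fx":20,"gle":64,"su":69},"yjy":15}
After op 8 (replace /v/0 20): {"od":{"cjd":5,"nn":76,"o":92,"ugu":18},"v":[20,9,93,99],"y":{"et":15,"fx":20,"gle":64,"su":69},"yjy":15}
After op 9 (replace /y/gle 75): {"od":{"cjd":5,"nn":76,"o":92,"ugu":18},"v":[20,9,93,99],"y":{"et":15,"fx":20,"gle":75,"su":69},"yjy":15}
After op 10 (add /v/2 73): {"od":{"cjd":5,"nn":76,"o":92,"ugu":18},"v":[20,9,73,93,99],"y":{"et":15,"fx":20,"gle":75,"su":69},"yjy":15}
After op 11 (replace /v/2 12): {"od":{"cjd":5,"nn":76,"o":92,"ugu":18},"v":[20,9,12,93,99],"y":{"et":15,"fx":20,"gle":75,"su":69},"yjy":15}
After op 12 (remove /y/fx): {"od":{"cjd":5,"nn":76,"o":92,"ugu":18},"v":[20,9,12,93,99],"y":{"et":15,"gle":75,"su":69},"yjy":15}
After op 13 (add /y/sq 69): {"od":{"cjd":5,"nn":76,"o":92,"ugu":18},"v":[20,9,12,93,99],"y":{"et":15,"gle":75,"sq":69,"su":69},"yjy":15}
After op 14 (replace /od/cjd 66): {"od":{"cjd":66,"nn":76,"o":92,"ugu":18},"v":[20,9,12,93,99],"y":{"et":15,"gle":75,"sq":69,"su":69},"yjy":15}
After op 15 (replace /v/3 7): {"od":{"cjd":66,"nn":76,"o":92,"ugu":18},"v":[20,9,12,7,99],"y":{"et":15,"gle":75,"sq":69,"su":69},"yjy":15}
After op 16 (add /y/su 94): {"od":{"cjd":66,"nn":76,"o":92,"ugu":18},"v":[20,9,12,7,99],"y":{"et":15,"gle":75,"sq":69,"su":94},"yjy":15}
After op 17 (add /od/ugu 48): {"od":{"cjd":66,"nn":76,"o":92,"ugu":48},"v":[20,9,12,7,99],"y":{"et":15,"gle":75,"sq":69,"su":94},"yjy":15}
After op 18 (add /v/1 33): {"od":{"cjd":66,"nn":76,"o":92,"ugu":48},"v":[20,33,9,12,7,99],"y":{"et":15,"gle":75,"sq":69,"su":94},"yjy":15}
After op 19 (add /v/0 53): {"od":{"cjd":66,"nn":76,"o":92,"ugu":48},"v":[53,20,33,9,12,7,99],"y":{"et":15,"gle":75,"sq":69,"su":94},"yjy":15}
After op 20 (remove /v/3): {"od":{"cjd":66,"nn":76,"o":92,"ugu":48},"v":[53,20,33,12,7,99],"y":{"et":15,"gle":75,"sq":69,"su":94},"yjy":15}
After op 21 (add /v/2 55): {"od":{"cjd":66,"nn":76,"o":92,"ugu":48},"v":[53,20,55,33,12,7,99],"y":{"et":15,"gle":75,"sq":69,"su":94},"yjy":15}
Size at the root: 4

Answer: 4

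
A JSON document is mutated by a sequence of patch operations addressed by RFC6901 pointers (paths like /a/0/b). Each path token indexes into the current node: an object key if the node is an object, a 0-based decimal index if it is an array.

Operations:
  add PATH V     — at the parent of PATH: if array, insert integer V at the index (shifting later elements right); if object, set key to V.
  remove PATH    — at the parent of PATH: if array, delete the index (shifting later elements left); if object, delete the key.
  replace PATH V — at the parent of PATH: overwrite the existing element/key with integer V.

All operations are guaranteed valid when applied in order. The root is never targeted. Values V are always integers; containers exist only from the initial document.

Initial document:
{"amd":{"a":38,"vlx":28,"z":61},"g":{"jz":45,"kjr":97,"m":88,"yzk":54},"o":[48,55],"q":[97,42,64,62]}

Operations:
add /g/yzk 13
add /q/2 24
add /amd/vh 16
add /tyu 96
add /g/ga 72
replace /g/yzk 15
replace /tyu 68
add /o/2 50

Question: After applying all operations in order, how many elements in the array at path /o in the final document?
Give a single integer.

Answer: 3

Derivation:
After op 1 (add /g/yzk 13): {"amd":{"a":38,"vlx":28,"z":61},"g":{"jz":45,"kjr":97,"m":88,"yzk":13},"o":[48,55],"q":[97,42,64,62]}
After op 2 (add /q/2 24): {"amd":{"a":38,"vlx":28,"z":61},"g":{"jz":45,"kjr":97,"m":88,"yzk":13},"o":[48,55],"q":[97,42,24,64,62]}
After op 3 (add /amd/vh 16): {"amd":{"a":38,"vh":16,"vlx":28,"z":61},"g":{"jz":45,"kjr":97,"m":88,"yzk":13},"o":[48,55],"q":[97,42,24,64,62]}
After op 4 (add /tyu 96): {"amd":{"a":38,"vh":16,"vlx":28,"z":61},"g":{"jz":45,"kjr":97,"m":88,"yzk":13},"o":[48,55],"q":[97,42,24,64,62],"tyu":96}
After op 5 (add /g/ga 72): {"amd":{"a":38,"vh":16,"vlx":28,"z":61},"g":{"ga":72,"jz":45,"kjr":97,"m":88,"yzk":13},"o":[48,55],"q":[97,42,24,64,62],"tyu":96}
After op 6 (replace /g/yzk 15): {"amd":{"a":38,"vh":16,"vlx":28,"z":61},"g":{"ga":72,"jz":45,"kjr":97,"m":88,"yzk":15},"o":[48,55],"q":[97,42,24,64,62],"tyu":96}
After op 7 (replace /tyu 68): {"amd":{"a":38,"vh":16,"vlx":28,"z":61},"g":{"ga":72,"jz":45,"kjr":97,"m":88,"yzk":15},"o":[48,55],"q":[97,42,24,64,62],"tyu":68}
After op 8 (add /o/2 50): {"amd":{"a":38,"vh":16,"vlx":28,"z":61},"g":{"ga":72,"jz":45,"kjr":97,"m":88,"yzk":15},"o":[48,55,50],"q":[97,42,24,64,62],"tyu":68}
Size at path /o: 3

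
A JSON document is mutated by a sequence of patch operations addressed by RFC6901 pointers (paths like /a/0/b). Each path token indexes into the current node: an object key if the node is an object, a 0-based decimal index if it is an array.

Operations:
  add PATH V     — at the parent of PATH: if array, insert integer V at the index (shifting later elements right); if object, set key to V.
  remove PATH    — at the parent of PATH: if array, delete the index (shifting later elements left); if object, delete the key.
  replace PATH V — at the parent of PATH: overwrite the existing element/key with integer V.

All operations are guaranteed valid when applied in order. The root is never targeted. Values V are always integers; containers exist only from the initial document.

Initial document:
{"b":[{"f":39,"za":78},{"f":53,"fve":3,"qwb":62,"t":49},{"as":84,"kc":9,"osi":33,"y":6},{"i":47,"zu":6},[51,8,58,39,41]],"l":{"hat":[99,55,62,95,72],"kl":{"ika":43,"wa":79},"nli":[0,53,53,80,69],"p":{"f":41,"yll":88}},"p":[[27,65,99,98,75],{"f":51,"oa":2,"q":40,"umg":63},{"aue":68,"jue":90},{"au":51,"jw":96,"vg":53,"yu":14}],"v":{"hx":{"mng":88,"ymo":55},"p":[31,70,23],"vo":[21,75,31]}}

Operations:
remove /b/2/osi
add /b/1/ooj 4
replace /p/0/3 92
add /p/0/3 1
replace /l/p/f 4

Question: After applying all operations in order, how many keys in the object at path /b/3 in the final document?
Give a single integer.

Answer: 2

Derivation:
After op 1 (remove /b/2/osi): {"b":[{"f":39,"za":78},{"f":53,"fve":3,"qwb":62,"t":49},{"as":84,"kc":9,"y":6},{"i":47,"zu":6},[51,8,58,39,41]],"l":{"hat":[99,55,62,95,72],"kl":{"ika":43,"wa":79},"nli":[0,53,53,80,69],"p":{"f":41,"yll":88}},"p":[[27,65,99,98,75],{"f":51,"oa":2,"q":40,"umg":63},{"aue":68,"jue":90},{"au":51,"jw":96,"vg":53,"yu":14}],"v":{"hx":{"mng":88,"ymo":55},"p":[31,70,23],"vo":[21,75,31]}}
After op 2 (add /b/1/ooj 4): {"b":[{"f":39,"za":78},{"f":53,"fve":3,"ooj":4,"qwb":62,"t":49},{"as":84,"kc":9,"y":6},{"i":47,"zu":6},[51,8,58,39,41]],"l":{"hat":[99,55,62,95,72],"kl":{"ika":43,"wa":79},"nli":[0,53,53,80,69],"p":{"f":41,"yll":88}},"p":[[27,65,99,98,75],{"f":51,"oa":2,"q":40,"umg":63},{"aue":68,"jue":90},{"au":51,"jw":96,"vg":53,"yu":14}],"v":{"hx":{"mng":88,"ymo":55},"p":[31,70,23],"vo":[21,75,31]}}
After op 3 (replace /p/0/3 92): {"b":[{"f":39,"za":78},{"f":53,"fve":3,"ooj":4,"qwb":62,"t":49},{"as":84,"kc":9,"y":6},{"i":47,"zu":6},[51,8,58,39,41]],"l":{"hat":[99,55,62,95,72],"kl":{"ika":43,"wa":79},"nli":[0,53,53,80,69],"p":{"f":41,"yll":88}},"p":[[27,65,99,92,75],{"f":51,"oa":2,"q":40,"umg":63},{"aue":68,"jue":90},{"au":51,"jw":96,"vg":53,"yu":14}],"v":{"hx":{"mng":88,"ymo":55},"p":[31,70,23],"vo":[21,75,31]}}
After op 4 (add /p/0/3 1): {"b":[{"f":39,"za":78},{"f":53,"fve":3,"ooj":4,"qwb":62,"t":49},{"as":84,"kc":9,"y":6},{"i":47,"zu":6},[51,8,58,39,41]],"l":{"hat":[99,55,62,95,72],"kl":{"ika":43,"wa":79},"nli":[0,53,53,80,69],"p":{"f":41,"yll":88}},"p":[[27,65,99,1,92,75],{"f":51,"oa":2,"q":40,"umg":63},{"aue":68,"jue":90},{"au":51,"jw":96,"vg":53,"yu":14}],"v":{"hx":{"mng":88,"ymo":55},"p":[31,70,23],"vo":[21,75,31]}}
After op 5 (replace /l/p/f 4): {"b":[{"f":39,"za":78},{"f":53,"fve":3,"ooj":4,"qwb":62,"t":49},{"as":84,"kc":9,"y":6},{"i":47,"zu":6},[51,8,58,39,41]],"l":{"hat":[99,55,62,95,72],"kl":{"ika":43,"wa":79},"nli":[0,53,53,80,69],"p":{"f":4,"yll":88}},"p":[[27,65,99,1,92,75],{"f":51,"oa":2,"q":40,"umg":63},{"aue":68,"jue":90},{"au":51,"jw":96,"vg":53,"yu":14}],"v":{"hx":{"mng":88,"ymo":55},"p":[31,70,23],"vo":[21,75,31]}}
Size at path /b/3: 2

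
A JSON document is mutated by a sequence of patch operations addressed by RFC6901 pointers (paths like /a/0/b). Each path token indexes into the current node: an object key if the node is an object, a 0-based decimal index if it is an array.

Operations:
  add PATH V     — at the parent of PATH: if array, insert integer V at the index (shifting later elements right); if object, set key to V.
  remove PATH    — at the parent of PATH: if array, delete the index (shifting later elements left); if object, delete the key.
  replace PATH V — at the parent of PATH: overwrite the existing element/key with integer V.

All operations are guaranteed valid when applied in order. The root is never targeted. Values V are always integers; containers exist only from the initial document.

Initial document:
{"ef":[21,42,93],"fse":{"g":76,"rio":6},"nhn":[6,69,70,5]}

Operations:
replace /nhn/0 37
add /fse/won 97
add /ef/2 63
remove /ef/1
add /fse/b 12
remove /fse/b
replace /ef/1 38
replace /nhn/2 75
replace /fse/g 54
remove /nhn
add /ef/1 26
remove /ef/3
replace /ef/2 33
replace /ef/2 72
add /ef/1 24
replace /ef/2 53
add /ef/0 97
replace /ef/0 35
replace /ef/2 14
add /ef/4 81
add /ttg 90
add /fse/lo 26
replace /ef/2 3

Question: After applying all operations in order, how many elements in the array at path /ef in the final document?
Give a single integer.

Answer: 6

Derivation:
After op 1 (replace /nhn/0 37): {"ef":[21,42,93],"fse":{"g":76,"rio":6},"nhn":[37,69,70,5]}
After op 2 (add /fse/won 97): {"ef":[21,42,93],"fse":{"g":76,"rio":6,"won":97},"nhn":[37,69,70,5]}
After op 3 (add /ef/2 63): {"ef":[21,42,63,93],"fse":{"g":76,"rio":6,"won":97},"nhn":[37,69,70,5]}
After op 4 (remove /ef/1): {"ef":[21,63,93],"fse":{"g":76,"rio":6,"won":97},"nhn":[37,69,70,5]}
After op 5 (add /fse/b 12): {"ef":[21,63,93],"fse":{"b":12,"g":76,"rio":6,"won":97},"nhn":[37,69,70,5]}
After op 6 (remove /fse/b): {"ef":[21,63,93],"fse":{"g":76,"rio":6,"won":97},"nhn":[37,69,70,5]}
After op 7 (replace /ef/1 38): {"ef":[21,38,93],"fse":{"g":76,"rio":6,"won":97},"nhn":[37,69,70,5]}
After op 8 (replace /nhn/2 75): {"ef":[21,38,93],"fse":{"g":76,"rio":6,"won":97},"nhn":[37,69,75,5]}
After op 9 (replace /fse/g 54): {"ef":[21,38,93],"fse":{"g":54,"rio":6,"won":97},"nhn":[37,69,75,5]}
After op 10 (remove /nhn): {"ef":[21,38,93],"fse":{"g":54,"rio":6,"won":97}}
After op 11 (add /ef/1 26): {"ef":[21,26,38,93],"fse":{"g":54,"rio":6,"won":97}}
After op 12 (remove /ef/3): {"ef":[21,26,38],"fse":{"g":54,"rio":6,"won":97}}
After op 13 (replace /ef/2 33): {"ef":[21,26,33],"fse":{"g":54,"rio":6,"won":97}}
After op 14 (replace /ef/2 72): {"ef":[21,26,72],"fse":{"g":54,"rio":6,"won":97}}
After op 15 (add /ef/1 24): {"ef":[21,24,26,72],"fse":{"g":54,"rio":6,"won":97}}
After op 16 (replace /ef/2 53): {"ef":[21,24,53,72],"fse":{"g":54,"rio":6,"won":97}}
After op 17 (add /ef/0 97): {"ef":[97,21,24,53,72],"fse":{"g":54,"rio":6,"won":97}}
After op 18 (replace /ef/0 35): {"ef":[35,21,24,53,72],"fse":{"g":54,"rio":6,"won":97}}
After op 19 (replace /ef/2 14): {"ef":[35,21,14,53,72],"fse":{"g":54,"rio":6,"won":97}}
After op 20 (add /ef/4 81): {"ef":[35,21,14,53,81,72],"fse":{"g":54,"rio":6,"won":97}}
After op 21 (add /ttg 90): {"ef":[35,21,14,53,81,72],"fse":{"g":54,"rio":6,"won":97},"ttg":90}
After op 22 (add /fse/lo 26): {"ef":[35,21,14,53,81,72],"fse":{"g":54,"lo":26,"rio":6,"won":97},"ttg":90}
After op 23 (replace /ef/2 3): {"ef":[35,21,3,53,81,72],"fse":{"g":54,"lo":26,"rio":6,"won":97},"ttg":90}
Size at path /ef: 6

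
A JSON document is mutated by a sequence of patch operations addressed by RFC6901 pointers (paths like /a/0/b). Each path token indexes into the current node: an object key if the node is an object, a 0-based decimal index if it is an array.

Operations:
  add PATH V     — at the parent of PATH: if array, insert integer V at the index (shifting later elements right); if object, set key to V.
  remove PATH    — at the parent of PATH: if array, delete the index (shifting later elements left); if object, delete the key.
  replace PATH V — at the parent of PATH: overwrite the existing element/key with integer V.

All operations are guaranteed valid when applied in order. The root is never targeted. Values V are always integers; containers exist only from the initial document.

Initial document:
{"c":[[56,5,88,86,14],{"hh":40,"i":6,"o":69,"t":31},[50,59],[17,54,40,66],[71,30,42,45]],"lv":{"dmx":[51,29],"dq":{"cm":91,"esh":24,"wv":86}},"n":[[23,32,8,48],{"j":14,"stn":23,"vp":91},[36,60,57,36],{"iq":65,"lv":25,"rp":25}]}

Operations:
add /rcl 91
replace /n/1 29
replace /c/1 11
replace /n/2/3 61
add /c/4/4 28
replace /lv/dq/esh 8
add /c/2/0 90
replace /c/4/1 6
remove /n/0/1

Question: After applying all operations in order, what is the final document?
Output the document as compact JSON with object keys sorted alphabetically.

After op 1 (add /rcl 91): {"c":[[56,5,88,86,14],{"hh":40,"i":6,"o":69,"t":31},[50,59],[17,54,40,66],[71,30,42,45]],"lv":{"dmx":[51,29],"dq":{"cm":91,"esh":24,"wv":86}},"n":[[23,32,8,48],{"j":14,"stn":23,"vp":91},[36,60,57,36],{"iq":65,"lv":25,"rp":25}],"rcl":91}
After op 2 (replace /n/1 29): {"c":[[56,5,88,86,14],{"hh":40,"i":6,"o":69,"t":31},[50,59],[17,54,40,66],[71,30,42,45]],"lv":{"dmx":[51,29],"dq":{"cm":91,"esh":24,"wv":86}},"n":[[23,32,8,48],29,[36,60,57,36],{"iq":65,"lv":25,"rp":25}],"rcl":91}
After op 3 (replace /c/1 11): {"c":[[56,5,88,86,14],11,[50,59],[17,54,40,66],[71,30,42,45]],"lv":{"dmx":[51,29],"dq":{"cm":91,"esh":24,"wv":86}},"n":[[23,32,8,48],29,[36,60,57,36],{"iq":65,"lv":25,"rp":25}],"rcl":91}
After op 4 (replace /n/2/3 61): {"c":[[56,5,88,86,14],11,[50,59],[17,54,40,66],[71,30,42,45]],"lv":{"dmx":[51,29],"dq":{"cm":91,"esh":24,"wv":86}},"n":[[23,32,8,48],29,[36,60,57,61],{"iq":65,"lv":25,"rp":25}],"rcl":91}
After op 5 (add /c/4/4 28): {"c":[[56,5,88,86,14],11,[50,59],[17,54,40,66],[71,30,42,45,28]],"lv":{"dmx":[51,29],"dq":{"cm":91,"esh":24,"wv":86}},"n":[[23,32,8,48],29,[36,60,57,61],{"iq":65,"lv":25,"rp":25}],"rcl":91}
After op 6 (replace /lv/dq/esh 8): {"c":[[56,5,88,86,14],11,[50,59],[17,54,40,66],[71,30,42,45,28]],"lv":{"dmx":[51,29],"dq":{"cm":91,"esh":8,"wv":86}},"n":[[23,32,8,48],29,[36,60,57,61],{"iq":65,"lv":25,"rp":25}],"rcl":91}
After op 7 (add /c/2/0 90): {"c":[[56,5,88,86,14],11,[90,50,59],[17,54,40,66],[71,30,42,45,28]],"lv":{"dmx":[51,29],"dq":{"cm":91,"esh":8,"wv":86}},"n":[[23,32,8,48],29,[36,60,57,61],{"iq":65,"lv":25,"rp":25}],"rcl":91}
After op 8 (replace /c/4/1 6): {"c":[[56,5,88,86,14],11,[90,50,59],[17,54,40,66],[71,6,42,45,28]],"lv":{"dmx":[51,29],"dq":{"cm":91,"esh":8,"wv":86}},"n":[[23,32,8,48],29,[36,60,57,61],{"iq":65,"lv":25,"rp":25}],"rcl":91}
After op 9 (remove /n/0/1): {"c":[[56,5,88,86,14],11,[90,50,59],[17,54,40,66],[71,6,42,45,28]],"lv":{"dmx":[51,29],"dq":{"cm":91,"esh":8,"wv":86}},"n":[[23,8,48],29,[36,60,57,61],{"iq":65,"lv":25,"rp":25}],"rcl":91}

Answer: {"c":[[56,5,88,86,14],11,[90,50,59],[17,54,40,66],[71,6,42,45,28]],"lv":{"dmx":[51,29],"dq":{"cm":91,"esh":8,"wv":86}},"n":[[23,8,48],29,[36,60,57,61],{"iq":65,"lv":25,"rp":25}],"rcl":91}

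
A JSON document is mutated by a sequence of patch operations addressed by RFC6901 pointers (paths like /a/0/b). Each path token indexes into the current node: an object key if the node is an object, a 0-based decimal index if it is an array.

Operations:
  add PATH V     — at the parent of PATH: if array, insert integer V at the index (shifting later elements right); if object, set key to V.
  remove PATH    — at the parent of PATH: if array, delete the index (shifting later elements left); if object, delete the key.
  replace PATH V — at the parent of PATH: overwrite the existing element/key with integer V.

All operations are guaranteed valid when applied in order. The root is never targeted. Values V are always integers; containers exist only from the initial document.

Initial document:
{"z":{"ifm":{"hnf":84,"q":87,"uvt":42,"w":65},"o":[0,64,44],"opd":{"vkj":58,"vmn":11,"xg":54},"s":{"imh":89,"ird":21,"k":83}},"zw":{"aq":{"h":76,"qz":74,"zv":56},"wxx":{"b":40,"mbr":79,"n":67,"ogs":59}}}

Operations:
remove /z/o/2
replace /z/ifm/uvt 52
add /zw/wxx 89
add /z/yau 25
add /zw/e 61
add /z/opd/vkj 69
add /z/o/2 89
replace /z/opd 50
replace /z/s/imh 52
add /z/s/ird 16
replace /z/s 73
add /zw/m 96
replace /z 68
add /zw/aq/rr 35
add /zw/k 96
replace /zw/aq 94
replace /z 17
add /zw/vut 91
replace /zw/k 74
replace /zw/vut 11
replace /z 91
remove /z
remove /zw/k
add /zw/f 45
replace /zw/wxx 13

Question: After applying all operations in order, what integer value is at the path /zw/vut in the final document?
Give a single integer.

After op 1 (remove /z/o/2): {"z":{"ifm":{"hnf":84,"q":87,"uvt":42,"w":65},"o":[0,64],"opd":{"vkj":58,"vmn":11,"xg":54},"s":{"imh":89,"ird":21,"k":83}},"zw":{"aq":{"h":76,"qz":74,"zv":56},"wxx":{"b":40,"mbr":79,"n":67,"ogs":59}}}
After op 2 (replace /z/ifm/uvt 52): {"z":{"ifm":{"hnf":84,"q":87,"uvt":52,"w":65},"o":[0,64],"opd":{"vkj":58,"vmn":11,"xg":54},"s":{"imh":89,"ird":21,"k":83}},"zw":{"aq":{"h":76,"qz":74,"zv":56},"wxx":{"b":40,"mbr":79,"n":67,"ogs":59}}}
After op 3 (add /zw/wxx 89): {"z":{"ifm":{"hnf":84,"q":87,"uvt":52,"w":65},"o":[0,64],"opd":{"vkj":58,"vmn":11,"xg":54},"s":{"imh":89,"ird":21,"k":83}},"zw":{"aq":{"h":76,"qz":74,"zv":56},"wxx":89}}
After op 4 (add /z/yau 25): {"z":{"ifm":{"hnf":84,"q":87,"uvt":52,"w":65},"o":[0,64],"opd":{"vkj":58,"vmn":11,"xg":54},"s":{"imh":89,"ird":21,"k":83},"yau":25},"zw":{"aq":{"h":76,"qz":74,"zv":56},"wxx":89}}
After op 5 (add /zw/e 61): {"z":{"ifm":{"hnf":84,"q":87,"uvt":52,"w":65},"o":[0,64],"opd":{"vkj":58,"vmn":11,"xg":54},"s":{"imh":89,"ird":21,"k":83},"yau":25},"zw":{"aq":{"h":76,"qz":74,"zv":56},"e":61,"wxx":89}}
After op 6 (add /z/opd/vkj 69): {"z":{"ifm":{"hnf":84,"q":87,"uvt":52,"w":65},"o":[0,64],"opd":{"vkj":69,"vmn":11,"xg":54},"s":{"imh":89,"ird":21,"k":83},"yau":25},"zw":{"aq":{"h":76,"qz":74,"zv":56},"e":61,"wxx":89}}
After op 7 (add /z/o/2 89): {"z":{"ifm":{"hnf":84,"q":87,"uvt":52,"w":65},"o":[0,64,89],"opd":{"vkj":69,"vmn":11,"xg":54},"s":{"imh":89,"ird":21,"k":83},"yau":25},"zw":{"aq":{"h":76,"qz":74,"zv":56},"e":61,"wxx":89}}
After op 8 (replace /z/opd 50): {"z":{"ifm":{"hnf":84,"q":87,"uvt":52,"w":65},"o":[0,64,89],"opd":50,"s":{"imh":89,"ird":21,"k":83},"yau":25},"zw":{"aq":{"h":76,"qz":74,"zv":56},"e":61,"wxx":89}}
After op 9 (replace /z/s/imh 52): {"z":{"ifm":{"hnf":84,"q":87,"uvt":52,"w":65},"o":[0,64,89],"opd":50,"s":{"imh":52,"ird":21,"k":83},"yau":25},"zw":{"aq":{"h":76,"qz":74,"zv":56},"e":61,"wxx":89}}
After op 10 (add /z/s/ird 16): {"z":{"ifm":{"hnf":84,"q":87,"uvt":52,"w":65},"o":[0,64,89],"opd":50,"s":{"imh":52,"ird":16,"k":83},"yau":25},"zw":{"aq":{"h":76,"qz":74,"zv":56},"e":61,"wxx":89}}
After op 11 (replace /z/s 73): {"z":{"ifm":{"hnf":84,"q":87,"uvt":52,"w":65},"o":[0,64,89],"opd":50,"s":73,"yau":25},"zw":{"aq":{"h":76,"qz":74,"zv":56},"e":61,"wxx":89}}
After op 12 (add /zw/m 96): {"z":{"ifm":{"hnf":84,"q":87,"uvt":52,"w":65},"o":[0,64,89],"opd":50,"s":73,"yau":25},"zw":{"aq":{"h":76,"qz":74,"zv":56},"e":61,"m":96,"wxx":89}}
After op 13 (replace /z 68): {"z":68,"zw":{"aq":{"h":76,"qz":74,"zv":56},"e":61,"m":96,"wxx":89}}
After op 14 (add /zw/aq/rr 35): {"z":68,"zw":{"aq":{"h":76,"qz":74,"rr":35,"zv":56},"e":61,"m":96,"wxx":89}}
After op 15 (add /zw/k 96): {"z":68,"zw":{"aq":{"h":76,"qz":74,"rr":35,"zv":56},"e":61,"k":96,"m":96,"wxx":89}}
After op 16 (replace /zw/aq 94): {"z":68,"zw":{"aq":94,"e":61,"k":96,"m":96,"wxx":89}}
After op 17 (replace /z 17): {"z":17,"zw":{"aq":94,"e":61,"k":96,"m":96,"wxx":89}}
After op 18 (add /zw/vut 91): {"z":17,"zw":{"aq":94,"e":61,"k":96,"m":96,"vut":91,"wxx":89}}
After op 19 (replace /zw/k 74): {"z":17,"zw":{"aq":94,"e":61,"k":74,"m":96,"vut":91,"wxx":89}}
After op 20 (replace /zw/vut 11): {"z":17,"zw":{"aq":94,"e":61,"k":74,"m":96,"vut":11,"wxx":89}}
After op 21 (replace /z 91): {"z":91,"zw":{"aq":94,"e":61,"k":74,"m":96,"vut":11,"wxx":89}}
After op 22 (remove /z): {"zw":{"aq":94,"e":61,"k":74,"m":96,"vut":11,"wxx":89}}
After op 23 (remove /zw/k): {"zw":{"aq":94,"e":61,"m":96,"vut":11,"wxx":89}}
After op 24 (add /zw/f 45): {"zw":{"aq":94,"e":61,"f":45,"m":96,"vut":11,"wxx":89}}
After op 25 (replace /zw/wxx 13): {"zw":{"aq":94,"e":61,"f":45,"m":96,"vut":11,"wxx":13}}
Value at /zw/vut: 11

Answer: 11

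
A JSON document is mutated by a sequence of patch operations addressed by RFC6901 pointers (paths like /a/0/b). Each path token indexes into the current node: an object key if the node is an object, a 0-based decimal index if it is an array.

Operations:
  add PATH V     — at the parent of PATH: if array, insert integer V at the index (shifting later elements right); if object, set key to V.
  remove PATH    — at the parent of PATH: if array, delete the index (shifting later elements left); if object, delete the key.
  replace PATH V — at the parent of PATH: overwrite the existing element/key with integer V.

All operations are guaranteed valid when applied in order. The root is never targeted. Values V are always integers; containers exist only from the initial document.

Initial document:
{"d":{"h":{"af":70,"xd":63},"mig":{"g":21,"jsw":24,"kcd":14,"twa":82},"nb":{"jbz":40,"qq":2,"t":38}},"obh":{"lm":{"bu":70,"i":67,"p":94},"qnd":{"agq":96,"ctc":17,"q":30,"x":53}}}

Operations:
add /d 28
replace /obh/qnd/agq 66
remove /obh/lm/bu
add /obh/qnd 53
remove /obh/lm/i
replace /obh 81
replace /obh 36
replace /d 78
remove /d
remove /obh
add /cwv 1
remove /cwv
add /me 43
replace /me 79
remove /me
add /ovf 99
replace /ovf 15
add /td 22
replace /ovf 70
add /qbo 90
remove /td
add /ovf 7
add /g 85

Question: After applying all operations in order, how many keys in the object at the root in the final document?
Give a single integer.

Answer: 3

Derivation:
After op 1 (add /d 28): {"d":28,"obh":{"lm":{"bu":70,"i":67,"p":94},"qnd":{"agq":96,"ctc":17,"q":30,"x":53}}}
After op 2 (replace /obh/qnd/agq 66): {"d":28,"obh":{"lm":{"bu":70,"i":67,"p":94},"qnd":{"agq":66,"ctc":17,"q":30,"x":53}}}
After op 3 (remove /obh/lm/bu): {"d":28,"obh":{"lm":{"i":67,"p":94},"qnd":{"agq":66,"ctc":17,"q":30,"x":53}}}
After op 4 (add /obh/qnd 53): {"d":28,"obh":{"lm":{"i":67,"p":94},"qnd":53}}
After op 5 (remove /obh/lm/i): {"d":28,"obh":{"lm":{"p":94},"qnd":53}}
After op 6 (replace /obh 81): {"d":28,"obh":81}
After op 7 (replace /obh 36): {"d":28,"obh":36}
After op 8 (replace /d 78): {"d":78,"obh":36}
After op 9 (remove /d): {"obh":36}
After op 10 (remove /obh): {}
After op 11 (add /cwv 1): {"cwv":1}
After op 12 (remove /cwv): {}
After op 13 (add /me 43): {"me":43}
After op 14 (replace /me 79): {"me":79}
After op 15 (remove /me): {}
After op 16 (add /ovf 99): {"ovf":99}
After op 17 (replace /ovf 15): {"ovf":15}
After op 18 (add /td 22): {"ovf":15,"td":22}
After op 19 (replace /ovf 70): {"ovf":70,"td":22}
After op 20 (add /qbo 90): {"ovf":70,"qbo":90,"td":22}
After op 21 (remove /td): {"ovf":70,"qbo":90}
After op 22 (add /ovf 7): {"ovf":7,"qbo":90}
After op 23 (add /g 85): {"g":85,"ovf":7,"qbo":90}
Size at the root: 3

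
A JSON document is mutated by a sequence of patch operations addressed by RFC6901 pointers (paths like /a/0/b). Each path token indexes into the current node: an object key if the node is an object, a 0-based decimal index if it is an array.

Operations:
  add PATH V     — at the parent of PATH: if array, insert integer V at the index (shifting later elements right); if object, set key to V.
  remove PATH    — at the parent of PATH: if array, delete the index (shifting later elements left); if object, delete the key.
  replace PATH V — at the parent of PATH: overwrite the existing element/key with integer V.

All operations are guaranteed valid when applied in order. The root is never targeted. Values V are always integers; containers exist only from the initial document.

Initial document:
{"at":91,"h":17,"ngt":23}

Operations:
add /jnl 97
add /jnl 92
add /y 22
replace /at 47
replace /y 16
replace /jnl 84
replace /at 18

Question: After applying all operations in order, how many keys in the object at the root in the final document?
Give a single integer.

Answer: 5

Derivation:
After op 1 (add /jnl 97): {"at":91,"h":17,"jnl":97,"ngt":23}
After op 2 (add /jnl 92): {"at":91,"h":17,"jnl":92,"ngt":23}
After op 3 (add /y 22): {"at":91,"h":17,"jnl":92,"ngt":23,"y":22}
After op 4 (replace /at 47): {"at":47,"h":17,"jnl":92,"ngt":23,"y":22}
After op 5 (replace /y 16): {"at":47,"h":17,"jnl":92,"ngt":23,"y":16}
After op 6 (replace /jnl 84): {"at":47,"h":17,"jnl":84,"ngt":23,"y":16}
After op 7 (replace /at 18): {"at":18,"h":17,"jnl":84,"ngt":23,"y":16}
Size at the root: 5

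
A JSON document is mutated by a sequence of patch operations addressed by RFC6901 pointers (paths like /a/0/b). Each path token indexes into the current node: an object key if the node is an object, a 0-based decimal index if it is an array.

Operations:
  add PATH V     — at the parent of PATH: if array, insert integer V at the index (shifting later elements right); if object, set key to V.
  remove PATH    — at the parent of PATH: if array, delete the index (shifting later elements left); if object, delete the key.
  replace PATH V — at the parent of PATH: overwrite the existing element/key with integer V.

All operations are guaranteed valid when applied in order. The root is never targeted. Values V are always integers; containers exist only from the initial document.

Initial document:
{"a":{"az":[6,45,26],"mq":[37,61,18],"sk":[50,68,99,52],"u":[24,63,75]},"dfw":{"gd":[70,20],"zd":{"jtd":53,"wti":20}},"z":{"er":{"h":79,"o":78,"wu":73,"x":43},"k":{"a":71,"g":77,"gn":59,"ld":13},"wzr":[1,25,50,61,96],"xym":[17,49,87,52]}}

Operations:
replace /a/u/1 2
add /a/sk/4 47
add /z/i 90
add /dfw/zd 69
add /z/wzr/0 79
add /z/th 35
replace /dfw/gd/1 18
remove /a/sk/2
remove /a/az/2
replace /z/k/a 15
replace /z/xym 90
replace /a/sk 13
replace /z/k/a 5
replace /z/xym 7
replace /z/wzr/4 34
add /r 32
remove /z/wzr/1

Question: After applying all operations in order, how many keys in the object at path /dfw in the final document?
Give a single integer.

Answer: 2

Derivation:
After op 1 (replace /a/u/1 2): {"a":{"az":[6,45,26],"mq":[37,61,18],"sk":[50,68,99,52],"u":[24,2,75]},"dfw":{"gd":[70,20],"zd":{"jtd":53,"wti":20}},"z":{"er":{"h":79,"o":78,"wu":73,"x":43},"k":{"a":71,"g":77,"gn":59,"ld":13},"wzr":[1,25,50,61,96],"xym":[17,49,87,52]}}
After op 2 (add /a/sk/4 47): {"a":{"az":[6,45,26],"mq":[37,61,18],"sk":[50,68,99,52,47],"u":[24,2,75]},"dfw":{"gd":[70,20],"zd":{"jtd":53,"wti":20}},"z":{"er":{"h":79,"o":78,"wu":73,"x":43},"k":{"a":71,"g":77,"gn":59,"ld":13},"wzr":[1,25,50,61,96],"xym":[17,49,87,52]}}
After op 3 (add /z/i 90): {"a":{"az":[6,45,26],"mq":[37,61,18],"sk":[50,68,99,52,47],"u":[24,2,75]},"dfw":{"gd":[70,20],"zd":{"jtd":53,"wti":20}},"z":{"er":{"h":79,"o":78,"wu":73,"x":43},"i":90,"k":{"a":71,"g":77,"gn":59,"ld":13},"wzr":[1,25,50,61,96],"xym":[17,49,87,52]}}
After op 4 (add /dfw/zd 69): {"a":{"az":[6,45,26],"mq":[37,61,18],"sk":[50,68,99,52,47],"u":[24,2,75]},"dfw":{"gd":[70,20],"zd":69},"z":{"er":{"h":79,"o":78,"wu":73,"x":43},"i":90,"k":{"a":71,"g":77,"gn":59,"ld":13},"wzr":[1,25,50,61,96],"xym":[17,49,87,52]}}
After op 5 (add /z/wzr/0 79): {"a":{"az":[6,45,26],"mq":[37,61,18],"sk":[50,68,99,52,47],"u":[24,2,75]},"dfw":{"gd":[70,20],"zd":69},"z":{"er":{"h":79,"o":78,"wu":73,"x":43},"i":90,"k":{"a":71,"g":77,"gn":59,"ld":13},"wzr":[79,1,25,50,61,96],"xym":[17,49,87,52]}}
After op 6 (add /z/th 35): {"a":{"az":[6,45,26],"mq":[37,61,18],"sk":[50,68,99,52,47],"u":[24,2,75]},"dfw":{"gd":[70,20],"zd":69},"z":{"er":{"h":79,"o":78,"wu":73,"x":43},"i":90,"k":{"a":71,"g":77,"gn":59,"ld":13},"th":35,"wzr":[79,1,25,50,61,96],"xym":[17,49,87,52]}}
After op 7 (replace /dfw/gd/1 18): {"a":{"az":[6,45,26],"mq":[37,61,18],"sk":[50,68,99,52,47],"u":[24,2,75]},"dfw":{"gd":[70,18],"zd":69},"z":{"er":{"h":79,"o":78,"wu":73,"x":43},"i":90,"k":{"a":71,"g":77,"gn":59,"ld":13},"th":35,"wzr":[79,1,25,50,61,96],"xym":[17,49,87,52]}}
After op 8 (remove /a/sk/2): {"a":{"az":[6,45,26],"mq":[37,61,18],"sk":[50,68,52,47],"u":[24,2,75]},"dfw":{"gd":[70,18],"zd":69},"z":{"er":{"h":79,"o":78,"wu":73,"x":43},"i":90,"k":{"a":71,"g":77,"gn":59,"ld":13},"th":35,"wzr":[79,1,25,50,61,96],"xym":[17,49,87,52]}}
After op 9 (remove /a/az/2): {"a":{"az":[6,45],"mq":[37,61,18],"sk":[50,68,52,47],"u":[24,2,75]},"dfw":{"gd":[70,18],"zd":69},"z":{"er":{"h":79,"o":78,"wu":73,"x":43},"i":90,"k":{"a":71,"g":77,"gn":59,"ld":13},"th":35,"wzr":[79,1,25,50,61,96],"xym":[17,49,87,52]}}
After op 10 (replace /z/k/a 15): {"a":{"az":[6,45],"mq":[37,61,18],"sk":[50,68,52,47],"u":[24,2,75]},"dfw":{"gd":[70,18],"zd":69},"z":{"er":{"h":79,"o":78,"wu":73,"x":43},"i":90,"k":{"a":15,"g":77,"gn":59,"ld":13},"th":35,"wzr":[79,1,25,50,61,96],"xym":[17,49,87,52]}}
After op 11 (replace /z/xym 90): {"a":{"az":[6,45],"mq":[37,61,18],"sk":[50,68,52,47],"u":[24,2,75]},"dfw":{"gd":[70,18],"zd":69},"z":{"er":{"h":79,"o":78,"wu":73,"x":43},"i":90,"k":{"a":15,"g":77,"gn":59,"ld":13},"th":35,"wzr":[79,1,25,50,61,96],"xym":90}}
After op 12 (replace /a/sk 13): {"a":{"az":[6,45],"mq":[37,61,18],"sk":13,"u":[24,2,75]},"dfw":{"gd":[70,18],"zd":69},"z":{"er":{"h":79,"o":78,"wu":73,"x":43},"i":90,"k":{"a":15,"g":77,"gn":59,"ld":13},"th":35,"wzr":[79,1,25,50,61,96],"xym":90}}
After op 13 (replace /z/k/a 5): {"a":{"az":[6,45],"mq":[37,61,18],"sk":13,"u":[24,2,75]},"dfw":{"gd":[70,18],"zd":69},"z":{"er":{"h":79,"o":78,"wu":73,"x":43},"i":90,"k":{"a":5,"g":77,"gn":59,"ld":13},"th":35,"wzr":[79,1,25,50,61,96],"xym":90}}
After op 14 (replace /z/xym 7): {"a":{"az":[6,45],"mq":[37,61,18],"sk":13,"u":[24,2,75]},"dfw":{"gd":[70,18],"zd":69},"z":{"er":{"h":79,"o":78,"wu":73,"x":43},"i":90,"k":{"a":5,"g":77,"gn":59,"ld":13},"th":35,"wzr":[79,1,25,50,61,96],"xym":7}}
After op 15 (replace /z/wzr/4 34): {"a":{"az":[6,45],"mq":[37,61,18],"sk":13,"u":[24,2,75]},"dfw":{"gd":[70,18],"zd":69},"z":{"er":{"h":79,"o":78,"wu":73,"x":43},"i":90,"k":{"a":5,"g":77,"gn":59,"ld":13},"th":35,"wzr":[79,1,25,50,34,96],"xym":7}}
After op 16 (add /r 32): {"a":{"az":[6,45],"mq":[37,61,18],"sk":13,"u":[24,2,75]},"dfw":{"gd":[70,18],"zd":69},"r":32,"z":{"er":{"h":79,"o":78,"wu":73,"x":43},"i":90,"k":{"a":5,"g":77,"gn":59,"ld":13},"th":35,"wzr":[79,1,25,50,34,96],"xym":7}}
After op 17 (remove /z/wzr/1): {"a":{"az":[6,45],"mq":[37,61,18],"sk":13,"u":[24,2,75]},"dfw":{"gd":[70,18],"zd":69},"r":32,"z":{"er":{"h":79,"o":78,"wu":73,"x":43},"i":90,"k":{"a":5,"g":77,"gn":59,"ld":13},"th":35,"wzr":[79,25,50,34,96],"xym":7}}
Size at path /dfw: 2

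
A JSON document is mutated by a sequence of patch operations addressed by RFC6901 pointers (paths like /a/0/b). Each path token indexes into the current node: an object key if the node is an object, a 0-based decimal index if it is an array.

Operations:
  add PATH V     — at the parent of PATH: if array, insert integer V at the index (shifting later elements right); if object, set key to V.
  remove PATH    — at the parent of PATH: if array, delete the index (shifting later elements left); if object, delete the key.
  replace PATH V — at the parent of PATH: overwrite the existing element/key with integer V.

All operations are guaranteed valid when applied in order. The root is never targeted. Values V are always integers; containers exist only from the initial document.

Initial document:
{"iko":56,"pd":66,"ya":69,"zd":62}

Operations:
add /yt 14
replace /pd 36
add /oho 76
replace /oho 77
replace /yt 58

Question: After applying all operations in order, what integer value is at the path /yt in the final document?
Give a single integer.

Answer: 58

Derivation:
After op 1 (add /yt 14): {"iko":56,"pd":66,"ya":69,"yt":14,"zd":62}
After op 2 (replace /pd 36): {"iko":56,"pd":36,"ya":69,"yt":14,"zd":62}
After op 3 (add /oho 76): {"iko":56,"oho":76,"pd":36,"ya":69,"yt":14,"zd":62}
After op 4 (replace /oho 77): {"iko":56,"oho":77,"pd":36,"ya":69,"yt":14,"zd":62}
After op 5 (replace /yt 58): {"iko":56,"oho":77,"pd":36,"ya":69,"yt":58,"zd":62}
Value at /yt: 58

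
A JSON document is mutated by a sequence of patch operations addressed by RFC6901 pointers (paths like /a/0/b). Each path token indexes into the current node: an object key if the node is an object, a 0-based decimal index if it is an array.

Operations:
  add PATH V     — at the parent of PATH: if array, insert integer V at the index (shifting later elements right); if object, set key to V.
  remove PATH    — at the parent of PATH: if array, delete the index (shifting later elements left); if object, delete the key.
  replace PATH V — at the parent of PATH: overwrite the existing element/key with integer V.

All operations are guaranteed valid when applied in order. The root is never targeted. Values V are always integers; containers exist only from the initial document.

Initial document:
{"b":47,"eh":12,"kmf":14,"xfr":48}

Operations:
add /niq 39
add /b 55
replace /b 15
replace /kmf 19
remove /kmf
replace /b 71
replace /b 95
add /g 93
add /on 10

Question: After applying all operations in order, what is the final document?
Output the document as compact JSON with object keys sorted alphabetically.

After op 1 (add /niq 39): {"b":47,"eh":12,"kmf":14,"niq":39,"xfr":48}
After op 2 (add /b 55): {"b":55,"eh":12,"kmf":14,"niq":39,"xfr":48}
After op 3 (replace /b 15): {"b":15,"eh":12,"kmf":14,"niq":39,"xfr":48}
After op 4 (replace /kmf 19): {"b":15,"eh":12,"kmf":19,"niq":39,"xfr":48}
After op 5 (remove /kmf): {"b":15,"eh":12,"niq":39,"xfr":48}
After op 6 (replace /b 71): {"b":71,"eh":12,"niq":39,"xfr":48}
After op 7 (replace /b 95): {"b":95,"eh":12,"niq":39,"xfr":48}
After op 8 (add /g 93): {"b":95,"eh":12,"g":93,"niq":39,"xfr":48}
After op 9 (add /on 10): {"b":95,"eh":12,"g":93,"niq":39,"on":10,"xfr":48}

Answer: {"b":95,"eh":12,"g":93,"niq":39,"on":10,"xfr":48}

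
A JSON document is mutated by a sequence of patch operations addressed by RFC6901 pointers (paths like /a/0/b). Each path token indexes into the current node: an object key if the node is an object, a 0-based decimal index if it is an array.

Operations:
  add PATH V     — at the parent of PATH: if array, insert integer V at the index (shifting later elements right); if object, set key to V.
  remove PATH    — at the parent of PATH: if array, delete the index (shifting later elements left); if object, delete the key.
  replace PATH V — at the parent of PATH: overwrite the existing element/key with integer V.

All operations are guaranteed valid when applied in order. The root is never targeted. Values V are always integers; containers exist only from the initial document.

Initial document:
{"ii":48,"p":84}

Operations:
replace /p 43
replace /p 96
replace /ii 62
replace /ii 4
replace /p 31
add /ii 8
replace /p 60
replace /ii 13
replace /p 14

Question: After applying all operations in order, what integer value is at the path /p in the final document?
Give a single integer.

Answer: 14

Derivation:
After op 1 (replace /p 43): {"ii":48,"p":43}
After op 2 (replace /p 96): {"ii":48,"p":96}
After op 3 (replace /ii 62): {"ii":62,"p":96}
After op 4 (replace /ii 4): {"ii":4,"p":96}
After op 5 (replace /p 31): {"ii":4,"p":31}
After op 6 (add /ii 8): {"ii":8,"p":31}
After op 7 (replace /p 60): {"ii":8,"p":60}
After op 8 (replace /ii 13): {"ii":13,"p":60}
After op 9 (replace /p 14): {"ii":13,"p":14}
Value at /p: 14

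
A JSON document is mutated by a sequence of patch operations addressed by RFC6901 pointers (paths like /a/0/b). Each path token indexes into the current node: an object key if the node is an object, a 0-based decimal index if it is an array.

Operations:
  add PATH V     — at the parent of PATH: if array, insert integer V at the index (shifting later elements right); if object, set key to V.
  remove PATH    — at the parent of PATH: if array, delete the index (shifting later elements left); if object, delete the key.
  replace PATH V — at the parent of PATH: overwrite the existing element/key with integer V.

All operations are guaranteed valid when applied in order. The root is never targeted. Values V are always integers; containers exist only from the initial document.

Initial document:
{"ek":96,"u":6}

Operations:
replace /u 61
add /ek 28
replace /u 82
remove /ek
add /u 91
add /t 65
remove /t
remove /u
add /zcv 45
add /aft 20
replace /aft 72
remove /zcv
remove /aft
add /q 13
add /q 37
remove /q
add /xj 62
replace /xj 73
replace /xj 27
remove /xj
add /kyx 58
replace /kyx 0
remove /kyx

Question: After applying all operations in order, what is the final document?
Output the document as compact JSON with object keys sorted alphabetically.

Answer: {}

Derivation:
After op 1 (replace /u 61): {"ek":96,"u":61}
After op 2 (add /ek 28): {"ek":28,"u":61}
After op 3 (replace /u 82): {"ek":28,"u":82}
After op 4 (remove /ek): {"u":82}
After op 5 (add /u 91): {"u":91}
After op 6 (add /t 65): {"t":65,"u":91}
After op 7 (remove /t): {"u":91}
After op 8 (remove /u): {}
After op 9 (add /zcv 45): {"zcv":45}
After op 10 (add /aft 20): {"aft":20,"zcv":45}
After op 11 (replace /aft 72): {"aft":72,"zcv":45}
After op 12 (remove /zcv): {"aft":72}
After op 13 (remove /aft): {}
After op 14 (add /q 13): {"q":13}
After op 15 (add /q 37): {"q":37}
After op 16 (remove /q): {}
After op 17 (add /xj 62): {"xj":62}
After op 18 (replace /xj 73): {"xj":73}
After op 19 (replace /xj 27): {"xj":27}
After op 20 (remove /xj): {}
After op 21 (add /kyx 58): {"kyx":58}
After op 22 (replace /kyx 0): {"kyx":0}
After op 23 (remove /kyx): {}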